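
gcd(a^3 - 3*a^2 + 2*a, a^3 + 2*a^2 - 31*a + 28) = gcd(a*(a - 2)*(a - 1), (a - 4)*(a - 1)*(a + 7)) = a - 1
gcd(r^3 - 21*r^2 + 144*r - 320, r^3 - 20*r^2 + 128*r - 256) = r^2 - 16*r + 64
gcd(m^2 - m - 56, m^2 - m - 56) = m^2 - m - 56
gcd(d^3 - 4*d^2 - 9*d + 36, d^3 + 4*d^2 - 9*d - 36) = d^2 - 9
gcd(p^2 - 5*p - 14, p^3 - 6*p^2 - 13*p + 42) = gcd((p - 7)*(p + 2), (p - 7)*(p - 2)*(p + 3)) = p - 7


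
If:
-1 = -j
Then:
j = 1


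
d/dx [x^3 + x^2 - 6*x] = 3*x^2 + 2*x - 6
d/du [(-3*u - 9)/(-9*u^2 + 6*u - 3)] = (-3*u^2 - 18*u + 7)/(9*u^4 - 12*u^3 + 10*u^2 - 4*u + 1)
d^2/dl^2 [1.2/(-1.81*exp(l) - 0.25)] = (0.543 - 3.93132*exp(l))*exp(l)/(1.81*exp(l) + 0.25)^3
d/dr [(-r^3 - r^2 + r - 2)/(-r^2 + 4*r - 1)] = (r^4 - 8*r^3 - 2*r + 7)/(r^4 - 8*r^3 + 18*r^2 - 8*r + 1)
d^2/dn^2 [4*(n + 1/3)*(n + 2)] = 8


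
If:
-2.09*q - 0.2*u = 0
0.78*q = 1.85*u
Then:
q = 0.00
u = 0.00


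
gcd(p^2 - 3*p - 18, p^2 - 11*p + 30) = p - 6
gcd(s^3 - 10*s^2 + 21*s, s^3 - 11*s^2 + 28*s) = s^2 - 7*s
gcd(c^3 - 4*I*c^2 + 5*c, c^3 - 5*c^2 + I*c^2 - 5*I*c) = c^2 + I*c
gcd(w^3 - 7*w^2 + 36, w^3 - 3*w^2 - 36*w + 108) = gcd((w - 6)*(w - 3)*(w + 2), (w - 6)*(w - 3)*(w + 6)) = w^2 - 9*w + 18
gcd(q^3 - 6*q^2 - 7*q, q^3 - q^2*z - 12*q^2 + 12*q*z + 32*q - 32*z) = 1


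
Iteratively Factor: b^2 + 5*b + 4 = (b + 4)*(b + 1)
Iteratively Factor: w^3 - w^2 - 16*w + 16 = (w - 1)*(w^2 - 16) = (w - 1)*(w + 4)*(w - 4)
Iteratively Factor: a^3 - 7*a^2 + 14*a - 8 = (a - 2)*(a^2 - 5*a + 4) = (a - 2)*(a - 1)*(a - 4)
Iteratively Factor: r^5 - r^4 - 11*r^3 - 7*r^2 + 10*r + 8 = (r - 1)*(r^4 - 11*r^2 - 18*r - 8) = (r - 1)*(r + 2)*(r^3 - 2*r^2 - 7*r - 4) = (r - 1)*(r + 1)*(r + 2)*(r^2 - 3*r - 4) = (r - 1)*(r + 1)^2*(r + 2)*(r - 4)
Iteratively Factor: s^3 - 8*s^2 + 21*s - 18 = (s - 3)*(s^2 - 5*s + 6) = (s - 3)*(s - 2)*(s - 3)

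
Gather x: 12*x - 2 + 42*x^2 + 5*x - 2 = 42*x^2 + 17*x - 4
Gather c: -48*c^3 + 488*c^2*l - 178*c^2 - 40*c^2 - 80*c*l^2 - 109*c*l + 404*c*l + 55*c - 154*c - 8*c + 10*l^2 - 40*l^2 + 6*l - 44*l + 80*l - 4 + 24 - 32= -48*c^3 + c^2*(488*l - 218) + c*(-80*l^2 + 295*l - 107) - 30*l^2 + 42*l - 12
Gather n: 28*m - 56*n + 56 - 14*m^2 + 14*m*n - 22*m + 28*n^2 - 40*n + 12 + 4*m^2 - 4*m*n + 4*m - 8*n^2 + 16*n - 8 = -10*m^2 + 10*m + 20*n^2 + n*(10*m - 80) + 60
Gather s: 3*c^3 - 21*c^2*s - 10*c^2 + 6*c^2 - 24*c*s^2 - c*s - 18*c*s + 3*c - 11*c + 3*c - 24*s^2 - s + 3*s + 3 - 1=3*c^3 - 4*c^2 - 5*c + s^2*(-24*c - 24) + s*(-21*c^2 - 19*c + 2) + 2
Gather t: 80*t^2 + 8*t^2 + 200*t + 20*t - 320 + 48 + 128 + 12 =88*t^2 + 220*t - 132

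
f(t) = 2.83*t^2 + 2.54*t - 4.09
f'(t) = 5.66*t + 2.54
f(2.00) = 12.31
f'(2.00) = 13.86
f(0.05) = -3.96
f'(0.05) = 2.82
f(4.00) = 51.35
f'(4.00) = 25.18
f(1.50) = 6.09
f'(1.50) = 11.03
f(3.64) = 42.65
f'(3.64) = 23.14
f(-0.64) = -4.56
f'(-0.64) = -1.08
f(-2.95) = 13.05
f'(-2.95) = -14.16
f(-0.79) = -4.33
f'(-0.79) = -1.93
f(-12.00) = 372.95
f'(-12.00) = -65.38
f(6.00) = 113.03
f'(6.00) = 36.50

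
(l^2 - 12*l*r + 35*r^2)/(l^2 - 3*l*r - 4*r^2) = (-l^2 + 12*l*r - 35*r^2)/(-l^2 + 3*l*r + 4*r^2)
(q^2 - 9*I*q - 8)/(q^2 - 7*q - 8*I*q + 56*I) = (q - I)/(q - 7)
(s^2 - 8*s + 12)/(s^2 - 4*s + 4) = (s - 6)/(s - 2)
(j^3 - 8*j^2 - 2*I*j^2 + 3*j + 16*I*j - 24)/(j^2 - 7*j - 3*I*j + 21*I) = (j^2 + j*(-8 + I) - 8*I)/(j - 7)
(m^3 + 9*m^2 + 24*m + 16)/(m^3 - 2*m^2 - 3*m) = (m^2 + 8*m + 16)/(m*(m - 3))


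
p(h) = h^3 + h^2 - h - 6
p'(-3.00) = 20.00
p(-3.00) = -21.00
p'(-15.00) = 644.00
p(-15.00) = -3141.00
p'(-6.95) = 130.01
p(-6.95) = -286.45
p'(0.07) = -0.85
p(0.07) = -6.06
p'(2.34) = 20.11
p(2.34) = 9.95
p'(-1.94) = 6.41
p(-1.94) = -7.60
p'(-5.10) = 66.83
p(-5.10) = -107.54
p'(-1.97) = 6.70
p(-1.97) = -7.79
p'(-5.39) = 75.38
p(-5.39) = -128.15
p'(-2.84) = 17.52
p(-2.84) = -18.00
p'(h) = 3*h^2 + 2*h - 1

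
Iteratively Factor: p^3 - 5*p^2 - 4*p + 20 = (p + 2)*(p^2 - 7*p + 10) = (p - 2)*(p + 2)*(p - 5)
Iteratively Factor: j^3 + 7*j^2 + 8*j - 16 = (j + 4)*(j^2 + 3*j - 4) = (j + 4)^2*(j - 1)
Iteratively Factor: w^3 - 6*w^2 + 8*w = (w - 2)*(w^2 - 4*w) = (w - 4)*(w - 2)*(w)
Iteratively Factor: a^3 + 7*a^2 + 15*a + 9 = (a + 3)*(a^2 + 4*a + 3) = (a + 3)^2*(a + 1)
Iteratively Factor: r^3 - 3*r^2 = (r)*(r^2 - 3*r) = r*(r - 3)*(r)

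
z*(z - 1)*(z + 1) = z^3 - z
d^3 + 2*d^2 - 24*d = d*(d - 4)*(d + 6)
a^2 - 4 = (a - 2)*(a + 2)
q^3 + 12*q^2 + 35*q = q*(q + 5)*(q + 7)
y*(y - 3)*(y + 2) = y^3 - y^2 - 6*y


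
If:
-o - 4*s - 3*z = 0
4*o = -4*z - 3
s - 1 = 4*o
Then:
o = -1/8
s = 1/2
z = -5/8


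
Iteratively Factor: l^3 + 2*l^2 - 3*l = (l - 1)*(l^2 + 3*l) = l*(l - 1)*(l + 3)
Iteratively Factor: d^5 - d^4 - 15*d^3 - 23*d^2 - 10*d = (d + 1)*(d^4 - 2*d^3 - 13*d^2 - 10*d) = (d - 5)*(d + 1)*(d^3 + 3*d^2 + 2*d) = d*(d - 5)*(d + 1)*(d^2 + 3*d + 2) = d*(d - 5)*(d + 1)*(d + 2)*(d + 1)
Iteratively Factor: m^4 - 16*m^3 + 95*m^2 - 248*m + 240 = (m - 4)*(m^3 - 12*m^2 + 47*m - 60) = (m - 4)^2*(m^2 - 8*m + 15) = (m - 5)*(m - 4)^2*(m - 3)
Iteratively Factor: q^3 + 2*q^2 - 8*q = (q + 4)*(q^2 - 2*q) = (q - 2)*(q + 4)*(q)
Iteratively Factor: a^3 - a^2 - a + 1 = (a - 1)*(a^2 - 1) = (a - 1)^2*(a + 1)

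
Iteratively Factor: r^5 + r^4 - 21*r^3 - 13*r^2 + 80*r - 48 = (r - 1)*(r^4 + 2*r^3 - 19*r^2 - 32*r + 48) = (r - 1)*(r + 4)*(r^3 - 2*r^2 - 11*r + 12) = (r - 4)*(r - 1)*(r + 4)*(r^2 + 2*r - 3) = (r - 4)*(r - 1)^2*(r + 4)*(r + 3)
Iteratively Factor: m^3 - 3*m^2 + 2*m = (m)*(m^2 - 3*m + 2) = m*(m - 1)*(m - 2)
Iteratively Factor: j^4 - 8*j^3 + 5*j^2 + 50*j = (j)*(j^3 - 8*j^2 + 5*j + 50) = j*(j + 2)*(j^2 - 10*j + 25) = j*(j - 5)*(j + 2)*(j - 5)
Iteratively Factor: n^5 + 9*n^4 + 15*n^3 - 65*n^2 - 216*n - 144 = (n + 1)*(n^4 + 8*n^3 + 7*n^2 - 72*n - 144) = (n + 1)*(n + 4)*(n^3 + 4*n^2 - 9*n - 36) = (n - 3)*(n + 1)*(n + 4)*(n^2 + 7*n + 12) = (n - 3)*(n + 1)*(n + 4)^2*(n + 3)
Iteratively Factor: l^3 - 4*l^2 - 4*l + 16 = (l - 2)*(l^2 - 2*l - 8) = (l - 2)*(l + 2)*(l - 4)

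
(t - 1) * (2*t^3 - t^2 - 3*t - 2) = 2*t^4 - 3*t^3 - 2*t^2 + t + 2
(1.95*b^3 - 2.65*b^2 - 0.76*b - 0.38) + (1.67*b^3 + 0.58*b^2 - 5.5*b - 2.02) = 3.62*b^3 - 2.07*b^2 - 6.26*b - 2.4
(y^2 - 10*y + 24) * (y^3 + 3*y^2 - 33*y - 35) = y^5 - 7*y^4 - 39*y^3 + 367*y^2 - 442*y - 840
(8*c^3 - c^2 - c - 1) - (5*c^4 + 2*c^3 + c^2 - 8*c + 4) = -5*c^4 + 6*c^3 - 2*c^2 + 7*c - 5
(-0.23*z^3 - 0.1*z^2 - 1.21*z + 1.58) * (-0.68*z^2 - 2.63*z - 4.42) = 0.1564*z^5 + 0.6729*z^4 + 2.1024*z^3 + 2.5499*z^2 + 1.1928*z - 6.9836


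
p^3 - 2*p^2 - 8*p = p*(p - 4)*(p + 2)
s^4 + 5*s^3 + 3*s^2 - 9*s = s*(s - 1)*(s + 3)^2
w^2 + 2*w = w*(w + 2)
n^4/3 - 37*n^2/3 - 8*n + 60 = (n/3 + 1)*(n - 6)*(n - 2)*(n + 5)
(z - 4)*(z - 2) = z^2 - 6*z + 8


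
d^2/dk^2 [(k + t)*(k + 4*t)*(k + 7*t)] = 6*k + 24*t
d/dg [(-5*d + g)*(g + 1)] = -5*d + 2*g + 1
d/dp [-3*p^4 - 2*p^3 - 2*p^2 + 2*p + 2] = -12*p^3 - 6*p^2 - 4*p + 2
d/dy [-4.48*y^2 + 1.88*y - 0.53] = 1.88 - 8.96*y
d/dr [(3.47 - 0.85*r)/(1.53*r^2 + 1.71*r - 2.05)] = (1.3005*r^2 - 10.6182*r - 4.1912)/(2.3409*r^4 + 5.2326*r^3 - 3.3489*r^2 - 7.011*r + 4.2025)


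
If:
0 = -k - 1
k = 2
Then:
No Solution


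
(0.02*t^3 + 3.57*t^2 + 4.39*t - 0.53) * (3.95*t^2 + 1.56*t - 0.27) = 0.079*t^5 + 14.1327*t^4 + 22.9043*t^3 + 3.791*t^2 - 2.0121*t + 0.1431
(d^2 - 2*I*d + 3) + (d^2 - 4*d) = 2*d^2 - 4*d - 2*I*d + 3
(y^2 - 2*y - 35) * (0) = 0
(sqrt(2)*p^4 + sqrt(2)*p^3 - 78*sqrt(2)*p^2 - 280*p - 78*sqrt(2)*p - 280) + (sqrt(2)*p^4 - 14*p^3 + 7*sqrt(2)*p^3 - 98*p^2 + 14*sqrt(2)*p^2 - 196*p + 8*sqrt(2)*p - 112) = 2*sqrt(2)*p^4 - 14*p^3 + 8*sqrt(2)*p^3 - 98*p^2 - 64*sqrt(2)*p^2 - 476*p - 70*sqrt(2)*p - 392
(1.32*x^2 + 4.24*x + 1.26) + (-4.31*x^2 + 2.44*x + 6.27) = -2.99*x^2 + 6.68*x + 7.53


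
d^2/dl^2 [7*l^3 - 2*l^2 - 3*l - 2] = 42*l - 4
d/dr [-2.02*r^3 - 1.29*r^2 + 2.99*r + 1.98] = -6.06*r^2 - 2.58*r + 2.99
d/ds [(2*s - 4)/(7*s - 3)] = 22/(7*s - 3)^2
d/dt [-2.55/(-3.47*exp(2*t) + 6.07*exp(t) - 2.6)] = (15.4785 - 17.697*exp(t))*exp(t)/(3.47*exp(2*t) - 6.07*exp(t) + 2.6)^2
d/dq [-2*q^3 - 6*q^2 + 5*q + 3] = -6*q^2 - 12*q + 5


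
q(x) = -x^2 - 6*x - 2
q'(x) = -2*x - 6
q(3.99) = -41.86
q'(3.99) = -13.98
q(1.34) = -11.84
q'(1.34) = -8.68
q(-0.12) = -1.29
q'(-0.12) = -5.76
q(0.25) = -3.56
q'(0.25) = -6.50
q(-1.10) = 3.39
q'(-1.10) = -3.80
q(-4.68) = 4.18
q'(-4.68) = 3.36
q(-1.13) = 3.50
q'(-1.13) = -3.74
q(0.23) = -3.43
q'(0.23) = -6.46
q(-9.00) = -29.00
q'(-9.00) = 12.00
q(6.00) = -74.00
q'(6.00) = -18.00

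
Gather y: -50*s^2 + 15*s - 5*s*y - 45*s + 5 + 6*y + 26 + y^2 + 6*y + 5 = -50*s^2 - 30*s + y^2 + y*(12 - 5*s) + 36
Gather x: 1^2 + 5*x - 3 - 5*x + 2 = 0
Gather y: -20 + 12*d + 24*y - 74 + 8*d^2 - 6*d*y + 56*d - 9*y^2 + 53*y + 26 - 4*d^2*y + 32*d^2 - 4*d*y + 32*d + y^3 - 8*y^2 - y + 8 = 40*d^2 + 100*d + y^3 - 17*y^2 + y*(-4*d^2 - 10*d + 76) - 60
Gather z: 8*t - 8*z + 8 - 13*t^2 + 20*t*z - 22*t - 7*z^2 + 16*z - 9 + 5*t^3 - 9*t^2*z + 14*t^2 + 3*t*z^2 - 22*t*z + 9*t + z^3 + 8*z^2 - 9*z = 5*t^3 + t^2 - 5*t + z^3 + z^2*(3*t + 1) + z*(-9*t^2 - 2*t - 1) - 1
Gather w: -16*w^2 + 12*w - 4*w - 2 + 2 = -16*w^2 + 8*w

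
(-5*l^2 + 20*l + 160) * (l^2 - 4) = -5*l^4 + 20*l^3 + 180*l^2 - 80*l - 640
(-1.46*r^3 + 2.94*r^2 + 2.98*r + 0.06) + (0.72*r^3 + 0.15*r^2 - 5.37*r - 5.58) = -0.74*r^3 + 3.09*r^2 - 2.39*r - 5.52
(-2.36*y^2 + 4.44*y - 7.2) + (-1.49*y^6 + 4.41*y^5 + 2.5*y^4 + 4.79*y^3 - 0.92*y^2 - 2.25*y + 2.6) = -1.49*y^6 + 4.41*y^5 + 2.5*y^4 + 4.79*y^3 - 3.28*y^2 + 2.19*y - 4.6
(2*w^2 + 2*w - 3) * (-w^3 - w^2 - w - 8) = -2*w^5 - 4*w^4 - w^3 - 15*w^2 - 13*w + 24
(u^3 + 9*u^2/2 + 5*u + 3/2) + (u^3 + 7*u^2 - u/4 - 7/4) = 2*u^3 + 23*u^2/2 + 19*u/4 - 1/4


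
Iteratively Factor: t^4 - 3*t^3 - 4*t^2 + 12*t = (t)*(t^3 - 3*t^2 - 4*t + 12) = t*(t - 3)*(t^2 - 4) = t*(t - 3)*(t + 2)*(t - 2)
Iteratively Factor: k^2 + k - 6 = (k + 3)*(k - 2)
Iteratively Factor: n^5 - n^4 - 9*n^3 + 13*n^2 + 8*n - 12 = (n + 3)*(n^4 - 4*n^3 + 3*n^2 + 4*n - 4) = (n + 1)*(n + 3)*(n^3 - 5*n^2 + 8*n - 4) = (n - 2)*(n + 1)*(n + 3)*(n^2 - 3*n + 2) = (n - 2)^2*(n + 1)*(n + 3)*(n - 1)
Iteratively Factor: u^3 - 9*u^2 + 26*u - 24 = (u - 4)*(u^2 - 5*u + 6) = (u - 4)*(u - 3)*(u - 2)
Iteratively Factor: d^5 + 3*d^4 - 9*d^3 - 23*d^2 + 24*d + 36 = (d + 3)*(d^4 - 9*d^2 + 4*d + 12) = (d + 1)*(d + 3)*(d^3 - d^2 - 8*d + 12) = (d - 2)*(d + 1)*(d + 3)*(d^2 + d - 6) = (d - 2)^2*(d + 1)*(d + 3)*(d + 3)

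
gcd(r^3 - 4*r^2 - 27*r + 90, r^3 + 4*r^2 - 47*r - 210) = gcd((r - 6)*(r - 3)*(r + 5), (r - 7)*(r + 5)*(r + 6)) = r + 5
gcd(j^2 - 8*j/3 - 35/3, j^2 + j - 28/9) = j + 7/3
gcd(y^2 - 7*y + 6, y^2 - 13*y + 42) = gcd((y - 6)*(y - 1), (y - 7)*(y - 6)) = y - 6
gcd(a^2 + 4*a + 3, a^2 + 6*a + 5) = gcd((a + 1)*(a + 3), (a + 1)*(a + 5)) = a + 1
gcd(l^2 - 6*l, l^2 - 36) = l - 6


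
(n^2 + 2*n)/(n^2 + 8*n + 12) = n/(n + 6)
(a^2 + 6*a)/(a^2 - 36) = a/(a - 6)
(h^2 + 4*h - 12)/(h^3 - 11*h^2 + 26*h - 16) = (h + 6)/(h^2 - 9*h + 8)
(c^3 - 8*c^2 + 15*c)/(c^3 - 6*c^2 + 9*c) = (c - 5)/(c - 3)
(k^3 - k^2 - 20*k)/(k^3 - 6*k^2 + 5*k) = (k + 4)/(k - 1)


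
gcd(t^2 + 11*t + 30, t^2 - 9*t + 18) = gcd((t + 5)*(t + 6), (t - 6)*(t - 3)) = 1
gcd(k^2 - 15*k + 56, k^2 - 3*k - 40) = k - 8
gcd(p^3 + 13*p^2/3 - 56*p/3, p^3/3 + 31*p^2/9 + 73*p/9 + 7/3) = p + 7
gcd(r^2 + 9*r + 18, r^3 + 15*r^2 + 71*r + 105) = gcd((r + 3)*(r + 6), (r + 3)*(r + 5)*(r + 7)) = r + 3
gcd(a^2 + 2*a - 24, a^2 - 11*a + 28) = a - 4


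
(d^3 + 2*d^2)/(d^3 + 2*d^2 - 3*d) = d*(d + 2)/(d^2 + 2*d - 3)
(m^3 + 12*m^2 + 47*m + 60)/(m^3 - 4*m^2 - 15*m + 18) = (m^2 + 9*m + 20)/(m^2 - 7*m + 6)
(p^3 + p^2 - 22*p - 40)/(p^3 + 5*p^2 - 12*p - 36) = (p^2 - p - 20)/(p^2 + 3*p - 18)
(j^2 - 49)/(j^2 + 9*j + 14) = (j - 7)/(j + 2)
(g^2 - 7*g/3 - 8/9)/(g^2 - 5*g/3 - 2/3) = (g - 8/3)/(g - 2)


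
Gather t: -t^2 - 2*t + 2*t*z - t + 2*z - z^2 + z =-t^2 + t*(2*z - 3) - z^2 + 3*z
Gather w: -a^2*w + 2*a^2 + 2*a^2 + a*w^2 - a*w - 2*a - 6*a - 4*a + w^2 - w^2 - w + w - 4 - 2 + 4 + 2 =4*a^2 + a*w^2 - 12*a + w*(-a^2 - a)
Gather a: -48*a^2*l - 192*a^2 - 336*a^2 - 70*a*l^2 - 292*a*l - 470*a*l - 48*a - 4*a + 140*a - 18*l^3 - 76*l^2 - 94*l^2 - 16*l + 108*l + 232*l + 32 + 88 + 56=a^2*(-48*l - 528) + a*(-70*l^2 - 762*l + 88) - 18*l^3 - 170*l^2 + 324*l + 176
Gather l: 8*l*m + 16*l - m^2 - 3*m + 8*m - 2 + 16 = l*(8*m + 16) - m^2 + 5*m + 14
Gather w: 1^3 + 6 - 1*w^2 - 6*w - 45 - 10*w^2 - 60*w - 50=-11*w^2 - 66*w - 88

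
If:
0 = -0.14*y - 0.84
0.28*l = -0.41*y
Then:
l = 8.79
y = -6.00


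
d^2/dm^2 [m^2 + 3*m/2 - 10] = 2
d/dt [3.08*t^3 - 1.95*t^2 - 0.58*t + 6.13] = 9.24*t^2 - 3.9*t - 0.58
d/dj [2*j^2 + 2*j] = 4*j + 2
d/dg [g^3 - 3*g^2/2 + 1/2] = 3*g*(g - 1)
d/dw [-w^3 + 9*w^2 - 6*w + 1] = -3*w^2 + 18*w - 6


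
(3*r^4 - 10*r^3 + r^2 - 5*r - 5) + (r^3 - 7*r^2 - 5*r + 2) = 3*r^4 - 9*r^3 - 6*r^2 - 10*r - 3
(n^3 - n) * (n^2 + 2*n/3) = n^5 + 2*n^4/3 - n^3 - 2*n^2/3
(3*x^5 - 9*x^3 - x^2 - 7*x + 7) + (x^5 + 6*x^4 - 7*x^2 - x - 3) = 4*x^5 + 6*x^4 - 9*x^3 - 8*x^2 - 8*x + 4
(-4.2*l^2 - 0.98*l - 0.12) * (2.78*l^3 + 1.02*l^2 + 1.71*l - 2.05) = -11.676*l^5 - 7.0084*l^4 - 8.5152*l^3 + 6.8118*l^2 + 1.8038*l + 0.246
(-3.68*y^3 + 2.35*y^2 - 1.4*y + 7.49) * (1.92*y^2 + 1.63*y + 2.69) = -7.0656*y^5 - 1.4864*y^4 - 8.7567*y^3 + 18.4203*y^2 + 8.4427*y + 20.1481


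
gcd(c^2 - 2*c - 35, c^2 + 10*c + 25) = c + 5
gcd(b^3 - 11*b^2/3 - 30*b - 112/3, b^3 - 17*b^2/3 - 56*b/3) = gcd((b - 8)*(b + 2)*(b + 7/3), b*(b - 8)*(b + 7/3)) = b^2 - 17*b/3 - 56/3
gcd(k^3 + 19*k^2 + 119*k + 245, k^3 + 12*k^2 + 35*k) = k^2 + 12*k + 35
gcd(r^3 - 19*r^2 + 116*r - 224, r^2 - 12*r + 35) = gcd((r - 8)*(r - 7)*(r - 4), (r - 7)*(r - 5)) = r - 7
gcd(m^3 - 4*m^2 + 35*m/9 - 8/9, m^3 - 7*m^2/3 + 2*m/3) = m - 1/3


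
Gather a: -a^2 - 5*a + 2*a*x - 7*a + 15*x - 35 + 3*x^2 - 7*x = -a^2 + a*(2*x - 12) + 3*x^2 + 8*x - 35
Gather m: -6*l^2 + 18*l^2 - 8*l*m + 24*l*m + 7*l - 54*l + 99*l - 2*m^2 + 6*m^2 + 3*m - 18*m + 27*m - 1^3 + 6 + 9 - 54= 12*l^2 + 52*l + 4*m^2 + m*(16*l + 12) - 40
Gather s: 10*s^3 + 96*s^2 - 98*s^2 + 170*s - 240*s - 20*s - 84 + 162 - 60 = 10*s^3 - 2*s^2 - 90*s + 18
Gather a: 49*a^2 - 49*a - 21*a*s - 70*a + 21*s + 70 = 49*a^2 + a*(-21*s - 119) + 21*s + 70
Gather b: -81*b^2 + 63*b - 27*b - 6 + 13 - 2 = -81*b^2 + 36*b + 5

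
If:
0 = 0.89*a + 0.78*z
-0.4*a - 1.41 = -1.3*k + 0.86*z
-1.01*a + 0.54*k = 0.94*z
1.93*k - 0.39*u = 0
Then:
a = 3.27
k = -0.38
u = -1.88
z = -3.74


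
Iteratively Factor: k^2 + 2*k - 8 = (k + 4)*(k - 2)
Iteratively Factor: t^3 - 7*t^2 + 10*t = (t - 2)*(t^2 - 5*t) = (t - 5)*(t - 2)*(t)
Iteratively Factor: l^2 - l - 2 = (l + 1)*(l - 2)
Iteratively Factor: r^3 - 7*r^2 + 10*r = (r - 5)*(r^2 - 2*r) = (r - 5)*(r - 2)*(r)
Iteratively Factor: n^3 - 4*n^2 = (n - 4)*(n^2) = n*(n - 4)*(n)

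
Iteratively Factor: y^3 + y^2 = (y)*(y^2 + y) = y*(y + 1)*(y)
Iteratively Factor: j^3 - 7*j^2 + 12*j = (j)*(j^2 - 7*j + 12) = j*(j - 4)*(j - 3)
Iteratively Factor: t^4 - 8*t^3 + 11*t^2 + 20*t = (t - 5)*(t^3 - 3*t^2 - 4*t) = t*(t - 5)*(t^2 - 3*t - 4) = t*(t - 5)*(t - 4)*(t + 1)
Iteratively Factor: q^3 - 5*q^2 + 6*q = (q)*(q^2 - 5*q + 6) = q*(q - 2)*(q - 3)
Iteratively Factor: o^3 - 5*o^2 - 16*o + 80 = (o + 4)*(o^2 - 9*o + 20) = (o - 5)*(o + 4)*(o - 4)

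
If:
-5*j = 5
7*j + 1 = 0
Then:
No Solution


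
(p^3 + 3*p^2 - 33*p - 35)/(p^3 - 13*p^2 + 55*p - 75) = (p^2 + 8*p + 7)/(p^2 - 8*p + 15)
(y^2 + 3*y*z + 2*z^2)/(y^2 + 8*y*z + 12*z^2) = (y + z)/(y + 6*z)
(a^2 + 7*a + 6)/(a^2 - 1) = (a + 6)/(a - 1)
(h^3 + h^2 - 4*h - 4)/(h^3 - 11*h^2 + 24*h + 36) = (h^2 - 4)/(h^2 - 12*h + 36)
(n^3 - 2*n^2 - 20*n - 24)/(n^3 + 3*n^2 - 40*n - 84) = (n + 2)/(n + 7)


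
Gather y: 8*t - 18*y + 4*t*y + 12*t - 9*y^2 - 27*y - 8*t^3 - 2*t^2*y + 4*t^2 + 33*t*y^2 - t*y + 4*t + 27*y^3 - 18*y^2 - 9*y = -8*t^3 + 4*t^2 + 24*t + 27*y^3 + y^2*(33*t - 27) + y*(-2*t^2 + 3*t - 54)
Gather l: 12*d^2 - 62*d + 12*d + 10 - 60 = 12*d^2 - 50*d - 50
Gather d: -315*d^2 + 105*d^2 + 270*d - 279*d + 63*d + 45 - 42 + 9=-210*d^2 + 54*d + 12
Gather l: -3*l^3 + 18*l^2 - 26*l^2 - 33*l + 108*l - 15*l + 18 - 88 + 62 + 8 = -3*l^3 - 8*l^2 + 60*l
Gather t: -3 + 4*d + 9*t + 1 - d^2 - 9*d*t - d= -d^2 + 3*d + t*(9 - 9*d) - 2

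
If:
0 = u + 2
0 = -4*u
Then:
No Solution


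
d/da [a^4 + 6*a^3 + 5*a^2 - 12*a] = 4*a^3 + 18*a^2 + 10*a - 12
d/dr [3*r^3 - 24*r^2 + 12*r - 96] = 9*r^2 - 48*r + 12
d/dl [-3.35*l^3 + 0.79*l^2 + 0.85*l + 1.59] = -10.05*l^2 + 1.58*l + 0.85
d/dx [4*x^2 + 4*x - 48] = 8*x + 4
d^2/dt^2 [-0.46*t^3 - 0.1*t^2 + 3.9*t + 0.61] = -2.76*t - 0.2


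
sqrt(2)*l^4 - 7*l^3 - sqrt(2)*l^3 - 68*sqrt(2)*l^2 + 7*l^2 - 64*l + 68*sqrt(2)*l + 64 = (l - 1)*(l - 8*sqrt(2))*(l + 4*sqrt(2))*(sqrt(2)*l + 1)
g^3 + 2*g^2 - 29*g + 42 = (g - 3)*(g - 2)*(g + 7)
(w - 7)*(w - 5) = w^2 - 12*w + 35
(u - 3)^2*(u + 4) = u^3 - 2*u^2 - 15*u + 36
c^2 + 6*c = c*(c + 6)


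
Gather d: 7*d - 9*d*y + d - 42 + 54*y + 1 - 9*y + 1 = d*(8 - 9*y) + 45*y - 40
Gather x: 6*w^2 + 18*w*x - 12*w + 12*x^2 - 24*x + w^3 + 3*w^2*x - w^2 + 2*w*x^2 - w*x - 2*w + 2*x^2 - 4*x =w^3 + 5*w^2 - 14*w + x^2*(2*w + 14) + x*(3*w^2 + 17*w - 28)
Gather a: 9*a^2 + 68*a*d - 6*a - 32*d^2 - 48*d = 9*a^2 + a*(68*d - 6) - 32*d^2 - 48*d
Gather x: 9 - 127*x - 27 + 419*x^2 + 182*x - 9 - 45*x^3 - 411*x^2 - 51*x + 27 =-45*x^3 + 8*x^2 + 4*x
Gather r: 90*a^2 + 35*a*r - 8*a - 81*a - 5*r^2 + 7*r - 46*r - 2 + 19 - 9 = 90*a^2 - 89*a - 5*r^2 + r*(35*a - 39) + 8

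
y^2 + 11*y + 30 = (y + 5)*(y + 6)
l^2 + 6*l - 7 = (l - 1)*(l + 7)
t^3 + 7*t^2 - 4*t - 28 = (t - 2)*(t + 2)*(t + 7)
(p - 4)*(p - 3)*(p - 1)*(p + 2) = p^4 - 6*p^3 + 3*p^2 + 26*p - 24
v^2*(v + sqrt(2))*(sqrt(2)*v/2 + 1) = sqrt(2)*v^4/2 + 2*v^3 + sqrt(2)*v^2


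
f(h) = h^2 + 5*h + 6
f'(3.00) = 11.00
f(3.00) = 30.00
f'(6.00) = 17.00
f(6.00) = 72.00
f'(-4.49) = -3.98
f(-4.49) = 3.71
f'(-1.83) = 1.34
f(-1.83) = 0.20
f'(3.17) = 11.34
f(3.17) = 31.90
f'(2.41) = 9.82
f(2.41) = 23.86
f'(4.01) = 13.02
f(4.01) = 42.13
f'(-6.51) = -8.02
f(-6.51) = 15.83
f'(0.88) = 6.76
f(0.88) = 11.17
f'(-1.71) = 1.58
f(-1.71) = 0.37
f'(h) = 2*h + 5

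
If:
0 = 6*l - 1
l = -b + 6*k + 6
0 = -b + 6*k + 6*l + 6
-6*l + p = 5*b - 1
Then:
No Solution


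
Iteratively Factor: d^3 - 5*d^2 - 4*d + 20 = (d - 2)*(d^2 - 3*d - 10) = (d - 2)*(d + 2)*(d - 5)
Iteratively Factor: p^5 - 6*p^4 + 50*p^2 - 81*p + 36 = (p - 1)*(p^4 - 5*p^3 - 5*p^2 + 45*p - 36) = (p - 1)^2*(p^3 - 4*p^2 - 9*p + 36) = (p - 3)*(p - 1)^2*(p^2 - p - 12) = (p - 4)*(p - 3)*(p - 1)^2*(p + 3)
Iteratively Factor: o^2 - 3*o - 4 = (o + 1)*(o - 4)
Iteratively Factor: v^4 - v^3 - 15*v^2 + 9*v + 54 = (v + 2)*(v^3 - 3*v^2 - 9*v + 27) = (v - 3)*(v + 2)*(v^2 - 9) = (v - 3)^2*(v + 2)*(v + 3)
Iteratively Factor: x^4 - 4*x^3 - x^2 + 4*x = (x + 1)*(x^3 - 5*x^2 + 4*x) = x*(x + 1)*(x^2 - 5*x + 4) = x*(x - 4)*(x + 1)*(x - 1)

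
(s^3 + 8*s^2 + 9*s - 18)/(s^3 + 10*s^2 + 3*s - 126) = (s^2 + 2*s - 3)/(s^2 + 4*s - 21)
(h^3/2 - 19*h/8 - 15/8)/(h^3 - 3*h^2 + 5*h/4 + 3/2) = (4*h^3 - 19*h - 15)/(2*(4*h^3 - 12*h^2 + 5*h + 6))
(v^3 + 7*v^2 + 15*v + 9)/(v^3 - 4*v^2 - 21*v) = (v^2 + 4*v + 3)/(v*(v - 7))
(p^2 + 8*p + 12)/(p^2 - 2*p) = (p^2 + 8*p + 12)/(p*(p - 2))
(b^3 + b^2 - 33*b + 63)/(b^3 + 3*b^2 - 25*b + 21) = (b - 3)/(b - 1)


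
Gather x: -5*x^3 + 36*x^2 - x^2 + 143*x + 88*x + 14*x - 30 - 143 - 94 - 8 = -5*x^3 + 35*x^2 + 245*x - 275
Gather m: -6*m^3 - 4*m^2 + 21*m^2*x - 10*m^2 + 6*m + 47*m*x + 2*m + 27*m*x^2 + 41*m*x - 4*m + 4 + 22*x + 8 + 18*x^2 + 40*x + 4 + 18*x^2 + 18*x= -6*m^3 + m^2*(21*x - 14) + m*(27*x^2 + 88*x + 4) + 36*x^2 + 80*x + 16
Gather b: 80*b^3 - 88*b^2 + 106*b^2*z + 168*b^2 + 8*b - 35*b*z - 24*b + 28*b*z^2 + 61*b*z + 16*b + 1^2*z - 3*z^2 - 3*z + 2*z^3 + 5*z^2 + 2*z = 80*b^3 + b^2*(106*z + 80) + b*(28*z^2 + 26*z) + 2*z^3 + 2*z^2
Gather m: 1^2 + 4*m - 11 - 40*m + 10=-36*m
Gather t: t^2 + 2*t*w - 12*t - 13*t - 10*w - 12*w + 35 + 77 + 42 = t^2 + t*(2*w - 25) - 22*w + 154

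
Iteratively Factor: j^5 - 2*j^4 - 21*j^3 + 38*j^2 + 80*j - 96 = (j + 4)*(j^4 - 6*j^3 + 3*j^2 + 26*j - 24) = (j + 2)*(j + 4)*(j^3 - 8*j^2 + 19*j - 12) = (j - 4)*(j + 2)*(j + 4)*(j^2 - 4*j + 3) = (j - 4)*(j - 1)*(j + 2)*(j + 4)*(j - 3)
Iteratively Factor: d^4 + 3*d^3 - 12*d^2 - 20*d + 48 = (d - 2)*(d^3 + 5*d^2 - 2*d - 24) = (d - 2)*(d + 4)*(d^2 + d - 6) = (d - 2)^2*(d + 4)*(d + 3)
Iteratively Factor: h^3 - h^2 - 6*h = (h + 2)*(h^2 - 3*h) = (h - 3)*(h + 2)*(h)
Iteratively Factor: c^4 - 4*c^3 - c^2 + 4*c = (c)*(c^3 - 4*c^2 - c + 4) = c*(c + 1)*(c^2 - 5*c + 4) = c*(c - 4)*(c + 1)*(c - 1)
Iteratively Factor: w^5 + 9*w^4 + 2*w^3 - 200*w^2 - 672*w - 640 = (w + 4)*(w^4 + 5*w^3 - 18*w^2 - 128*w - 160) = (w + 2)*(w + 4)*(w^3 + 3*w^2 - 24*w - 80) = (w - 5)*(w + 2)*(w + 4)*(w^2 + 8*w + 16) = (w - 5)*(w + 2)*(w + 4)^2*(w + 4)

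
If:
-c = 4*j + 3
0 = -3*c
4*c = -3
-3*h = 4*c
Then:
No Solution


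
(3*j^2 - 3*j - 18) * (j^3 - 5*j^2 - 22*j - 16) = 3*j^5 - 18*j^4 - 69*j^3 + 108*j^2 + 444*j + 288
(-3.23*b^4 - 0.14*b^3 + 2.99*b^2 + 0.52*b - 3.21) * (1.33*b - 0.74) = -4.2959*b^5 + 2.204*b^4 + 4.0803*b^3 - 1.521*b^2 - 4.6541*b + 2.3754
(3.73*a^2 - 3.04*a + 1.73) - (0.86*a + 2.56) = 3.73*a^2 - 3.9*a - 0.83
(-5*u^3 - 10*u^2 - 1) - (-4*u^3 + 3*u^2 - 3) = -u^3 - 13*u^2 + 2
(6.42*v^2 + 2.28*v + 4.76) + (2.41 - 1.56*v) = 6.42*v^2 + 0.72*v + 7.17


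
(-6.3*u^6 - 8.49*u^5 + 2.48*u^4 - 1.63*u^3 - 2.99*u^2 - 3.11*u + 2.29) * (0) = 0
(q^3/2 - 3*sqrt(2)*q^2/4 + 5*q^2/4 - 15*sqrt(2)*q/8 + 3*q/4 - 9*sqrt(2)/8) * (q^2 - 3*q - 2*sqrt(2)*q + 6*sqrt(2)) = q^5/2 - 7*sqrt(2)*q^4/4 - q^4/4 + 7*sqrt(2)*q^3/8 - 15*q^2/4 + 21*sqrt(2)*q^2/2 - 18*q + 63*sqrt(2)*q/8 - 27/2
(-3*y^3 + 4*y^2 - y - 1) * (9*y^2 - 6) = -27*y^5 + 36*y^4 + 9*y^3 - 33*y^2 + 6*y + 6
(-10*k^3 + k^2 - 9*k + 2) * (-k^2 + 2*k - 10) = 10*k^5 - 21*k^4 + 111*k^3 - 30*k^2 + 94*k - 20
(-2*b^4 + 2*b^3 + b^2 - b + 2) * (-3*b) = 6*b^5 - 6*b^4 - 3*b^3 + 3*b^2 - 6*b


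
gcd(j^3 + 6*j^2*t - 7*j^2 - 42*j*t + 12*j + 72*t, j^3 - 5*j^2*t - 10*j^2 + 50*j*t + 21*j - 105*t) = j - 3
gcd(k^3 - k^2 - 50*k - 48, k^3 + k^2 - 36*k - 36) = k^2 + 7*k + 6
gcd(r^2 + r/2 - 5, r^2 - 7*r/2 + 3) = r - 2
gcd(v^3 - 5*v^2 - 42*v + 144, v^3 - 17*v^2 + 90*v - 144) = v^2 - 11*v + 24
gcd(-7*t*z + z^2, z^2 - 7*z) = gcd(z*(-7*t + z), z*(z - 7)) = z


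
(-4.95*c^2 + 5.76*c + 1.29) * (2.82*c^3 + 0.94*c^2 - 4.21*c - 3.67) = -13.959*c^5 + 11.5902*c^4 + 29.8917*c^3 - 4.8705*c^2 - 26.5701*c - 4.7343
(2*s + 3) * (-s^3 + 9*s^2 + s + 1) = -2*s^4 + 15*s^3 + 29*s^2 + 5*s + 3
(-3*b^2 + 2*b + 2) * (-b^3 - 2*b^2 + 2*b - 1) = 3*b^5 + 4*b^4 - 12*b^3 + 3*b^2 + 2*b - 2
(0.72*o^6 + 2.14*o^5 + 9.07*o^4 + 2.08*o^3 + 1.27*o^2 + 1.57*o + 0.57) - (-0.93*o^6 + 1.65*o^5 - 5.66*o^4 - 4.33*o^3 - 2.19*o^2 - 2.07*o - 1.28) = 1.65*o^6 + 0.49*o^5 + 14.73*o^4 + 6.41*o^3 + 3.46*o^2 + 3.64*o + 1.85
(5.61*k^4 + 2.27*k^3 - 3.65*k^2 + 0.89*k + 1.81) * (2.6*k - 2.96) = 14.586*k^5 - 10.7036*k^4 - 16.2092*k^3 + 13.118*k^2 + 2.0716*k - 5.3576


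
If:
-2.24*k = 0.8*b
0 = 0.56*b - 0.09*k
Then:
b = 0.00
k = 0.00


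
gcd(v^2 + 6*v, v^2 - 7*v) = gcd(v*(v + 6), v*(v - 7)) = v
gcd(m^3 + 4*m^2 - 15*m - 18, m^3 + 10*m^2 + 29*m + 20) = m + 1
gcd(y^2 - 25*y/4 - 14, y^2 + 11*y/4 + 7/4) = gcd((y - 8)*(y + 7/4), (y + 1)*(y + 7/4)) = y + 7/4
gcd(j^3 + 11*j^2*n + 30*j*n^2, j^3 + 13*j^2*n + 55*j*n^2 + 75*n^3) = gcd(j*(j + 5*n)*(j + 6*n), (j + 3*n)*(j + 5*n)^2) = j + 5*n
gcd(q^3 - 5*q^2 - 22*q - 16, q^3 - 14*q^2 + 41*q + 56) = q^2 - 7*q - 8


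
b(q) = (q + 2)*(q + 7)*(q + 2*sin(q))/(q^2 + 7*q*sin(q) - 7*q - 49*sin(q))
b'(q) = (q + 2)*(q + 7)*(q + 2*sin(q))*(-7*q*cos(q) - 2*q - 7*sin(q) + 49*cos(q) + 7)/(q^2 + 7*q*sin(q) - 7*q - 49*sin(q))^2 + (q + 2)*(q + 7)*(2*cos(q) + 1)/(q^2 + 7*q*sin(q) - 7*q - 49*sin(q)) + (q + 2)*(q + 2*sin(q))/(q^2 + 7*q*sin(q) - 7*q - 49*sin(q)) + (q + 7)*(q + 2*sin(q))/(q^2 + 7*q*sin(q) - 7*q - 49*sin(q)) = (-(q + 2)*(q + 7)*(q + 2*sin(q))*(7*q*cos(q) + 2*q + 7*sin(q) - 49*cos(q) - 7) + ((q + 2)*(q + 7)*(2*cos(q) + 1) + (q + 2)*(q + 2*sin(q)) + (q + 7)*(q + 2*sin(q)))*(q^2 + 7*q*sin(q) - 7*q - 49*sin(q)))/((q - 7)^2*(q + 7*sin(q))^2)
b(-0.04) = -0.73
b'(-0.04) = -0.58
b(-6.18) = 0.28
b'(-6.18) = 0.57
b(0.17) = -0.86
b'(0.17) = -0.65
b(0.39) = -1.01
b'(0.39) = -0.74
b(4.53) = 33.19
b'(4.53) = 25.85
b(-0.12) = -0.68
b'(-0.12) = -0.55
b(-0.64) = -0.43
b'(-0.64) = -0.42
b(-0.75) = -0.39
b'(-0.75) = -0.40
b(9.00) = 72.74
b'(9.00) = 1.62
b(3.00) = -10.29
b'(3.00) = -17.89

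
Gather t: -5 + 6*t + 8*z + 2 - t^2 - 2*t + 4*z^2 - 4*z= -t^2 + 4*t + 4*z^2 + 4*z - 3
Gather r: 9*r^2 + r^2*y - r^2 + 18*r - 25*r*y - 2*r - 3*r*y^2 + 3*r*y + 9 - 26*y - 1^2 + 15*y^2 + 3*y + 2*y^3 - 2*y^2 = r^2*(y + 8) + r*(-3*y^2 - 22*y + 16) + 2*y^3 + 13*y^2 - 23*y + 8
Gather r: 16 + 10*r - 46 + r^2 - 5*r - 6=r^2 + 5*r - 36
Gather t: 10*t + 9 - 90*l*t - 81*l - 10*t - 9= -90*l*t - 81*l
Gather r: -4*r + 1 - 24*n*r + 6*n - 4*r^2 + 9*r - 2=6*n - 4*r^2 + r*(5 - 24*n) - 1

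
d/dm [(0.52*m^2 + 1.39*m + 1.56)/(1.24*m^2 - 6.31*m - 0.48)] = (-5.0048*m^2 - 4.368*m + 9.1764)/(1.5376*m^4 - 15.6488*m^3 + 38.6257*m^2 + 6.0576*m + 0.2304)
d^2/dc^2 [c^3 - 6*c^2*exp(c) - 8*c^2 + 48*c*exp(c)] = -6*c^2*exp(c) + 24*c*exp(c) + 6*c + 84*exp(c) - 16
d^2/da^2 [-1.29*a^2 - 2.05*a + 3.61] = -2.58000000000000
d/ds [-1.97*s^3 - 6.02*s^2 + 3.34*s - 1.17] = -5.91*s^2 - 12.04*s + 3.34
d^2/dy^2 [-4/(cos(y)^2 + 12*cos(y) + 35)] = 4*(4*sin(y)^4 - 6*sin(y)^2 - 465*cos(y) + 9*cos(3*y) - 216)/((cos(y) + 5)^3*(cos(y) + 7)^3)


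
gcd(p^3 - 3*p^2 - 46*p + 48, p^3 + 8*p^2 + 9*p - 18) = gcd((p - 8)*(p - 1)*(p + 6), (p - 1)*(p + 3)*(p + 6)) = p^2 + 5*p - 6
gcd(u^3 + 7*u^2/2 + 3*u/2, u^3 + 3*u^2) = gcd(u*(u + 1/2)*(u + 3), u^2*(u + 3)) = u^2 + 3*u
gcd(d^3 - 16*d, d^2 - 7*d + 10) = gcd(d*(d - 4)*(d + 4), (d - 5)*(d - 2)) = 1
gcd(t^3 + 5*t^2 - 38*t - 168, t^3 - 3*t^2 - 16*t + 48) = t + 4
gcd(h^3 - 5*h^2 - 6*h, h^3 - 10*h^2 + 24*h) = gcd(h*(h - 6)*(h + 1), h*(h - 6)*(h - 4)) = h^2 - 6*h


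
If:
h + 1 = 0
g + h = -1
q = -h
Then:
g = 0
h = -1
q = 1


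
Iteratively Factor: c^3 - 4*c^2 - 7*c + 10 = (c - 5)*(c^2 + c - 2) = (c - 5)*(c - 1)*(c + 2)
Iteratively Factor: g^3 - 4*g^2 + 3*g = (g - 3)*(g^2 - g) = (g - 3)*(g - 1)*(g)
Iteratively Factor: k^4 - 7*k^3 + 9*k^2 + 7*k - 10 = (k - 2)*(k^3 - 5*k^2 - k + 5) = (k - 5)*(k - 2)*(k^2 - 1) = (k - 5)*(k - 2)*(k - 1)*(k + 1)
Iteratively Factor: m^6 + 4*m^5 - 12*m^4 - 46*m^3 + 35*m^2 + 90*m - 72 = (m - 1)*(m^5 + 5*m^4 - 7*m^3 - 53*m^2 - 18*m + 72) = (m - 1)*(m + 3)*(m^4 + 2*m^3 - 13*m^2 - 14*m + 24) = (m - 1)*(m + 2)*(m + 3)*(m^3 - 13*m + 12) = (m - 1)^2*(m + 2)*(m + 3)*(m^2 + m - 12) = (m - 3)*(m - 1)^2*(m + 2)*(m + 3)*(m + 4)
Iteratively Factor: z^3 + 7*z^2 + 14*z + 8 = (z + 4)*(z^2 + 3*z + 2) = (z + 2)*(z + 4)*(z + 1)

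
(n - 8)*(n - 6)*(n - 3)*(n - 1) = n^4 - 18*n^3 + 107*n^2 - 234*n + 144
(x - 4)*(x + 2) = x^2 - 2*x - 8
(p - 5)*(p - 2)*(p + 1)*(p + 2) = p^4 - 4*p^3 - 9*p^2 + 16*p + 20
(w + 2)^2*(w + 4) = w^3 + 8*w^2 + 20*w + 16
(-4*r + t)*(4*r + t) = -16*r^2 + t^2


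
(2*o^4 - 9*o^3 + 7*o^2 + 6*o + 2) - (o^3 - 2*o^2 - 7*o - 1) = 2*o^4 - 10*o^3 + 9*o^2 + 13*o + 3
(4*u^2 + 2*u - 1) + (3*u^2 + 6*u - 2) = 7*u^2 + 8*u - 3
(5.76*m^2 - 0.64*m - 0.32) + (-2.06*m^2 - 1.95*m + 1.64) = 3.7*m^2 - 2.59*m + 1.32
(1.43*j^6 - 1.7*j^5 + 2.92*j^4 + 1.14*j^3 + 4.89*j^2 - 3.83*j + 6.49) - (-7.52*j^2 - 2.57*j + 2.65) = 1.43*j^6 - 1.7*j^5 + 2.92*j^4 + 1.14*j^3 + 12.41*j^2 - 1.26*j + 3.84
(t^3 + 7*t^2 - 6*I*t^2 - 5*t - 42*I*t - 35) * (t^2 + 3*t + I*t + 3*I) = t^5 + 10*t^4 - 5*I*t^4 + 22*t^3 - 50*I*t^3 + 10*t^2 - 110*I*t^2 + 21*t - 50*I*t - 105*I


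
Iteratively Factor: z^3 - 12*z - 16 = (z + 2)*(z^2 - 2*z - 8) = (z - 4)*(z + 2)*(z + 2)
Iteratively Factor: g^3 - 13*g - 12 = (g + 3)*(g^2 - 3*g - 4) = (g + 1)*(g + 3)*(g - 4)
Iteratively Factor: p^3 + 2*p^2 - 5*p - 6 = (p + 3)*(p^2 - p - 2) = (p - 2)*(p + 3)*(p + 1)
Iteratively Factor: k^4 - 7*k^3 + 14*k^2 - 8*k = (k)*(k^3 - 7*k^2 + 14*k - 8) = k*(k - 4)*(k^2 - 3*k + 2) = k*(k - 4)*(k - 1)*(k - 2)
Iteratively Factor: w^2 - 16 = (w - 4)*(w + 4)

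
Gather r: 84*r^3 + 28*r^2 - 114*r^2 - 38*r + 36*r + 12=84*r^3 - 86*r^2 - 2*r + 12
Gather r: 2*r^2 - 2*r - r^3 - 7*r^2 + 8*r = -r^3 - 5*r^2 + 6*r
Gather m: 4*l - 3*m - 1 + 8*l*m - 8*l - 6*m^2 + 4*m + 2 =-4*l - 6*m^2 + m*(8*l + 1) + 1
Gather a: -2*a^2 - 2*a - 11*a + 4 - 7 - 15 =-2*a^2 - 13*a - 18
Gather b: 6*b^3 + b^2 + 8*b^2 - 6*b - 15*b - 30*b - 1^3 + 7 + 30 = 6*b^3 + 9*b^2 - 51*b + 36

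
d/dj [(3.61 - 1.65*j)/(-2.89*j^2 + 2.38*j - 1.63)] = (-4.7685*j^2 + 20.8658*j - 5.9023)/(8.3521*j^4 - 13.7564*j^3 + 15.0858*j^2 - 7.7588*j + 2.6569)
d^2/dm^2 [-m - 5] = 0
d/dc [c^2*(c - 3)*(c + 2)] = c*(4*c^2 - 3*c - 12)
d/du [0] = 0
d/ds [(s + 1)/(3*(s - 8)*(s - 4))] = (-s^2 - 2*s + 44)/(3*(s^4 - 24*s^3 + 208*s^2 - 768*s + 1024))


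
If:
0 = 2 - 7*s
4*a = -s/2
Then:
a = -1/28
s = 2/7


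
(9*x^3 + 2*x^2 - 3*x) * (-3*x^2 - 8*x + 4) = -27*x^5 - 78*x^4 + 29*x^3 + 32*x^2 - 12*x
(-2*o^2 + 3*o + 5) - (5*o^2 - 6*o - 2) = -7*o^2 + 9*o + 7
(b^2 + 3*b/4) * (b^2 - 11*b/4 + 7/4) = b^4 - 2*b^3 - 5*b^2/16 + 21*b/16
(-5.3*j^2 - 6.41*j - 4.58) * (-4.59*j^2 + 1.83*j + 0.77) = 24.327*j^4 + 19.7229*j^3 + 5.2109*j^2 - 13.3171*j - 3.5266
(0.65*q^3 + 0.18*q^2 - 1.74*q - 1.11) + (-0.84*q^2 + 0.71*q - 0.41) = 0.65*q^3 - 0.66*q^2 - 1.03*q - 1.52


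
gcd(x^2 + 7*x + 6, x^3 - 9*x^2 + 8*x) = 1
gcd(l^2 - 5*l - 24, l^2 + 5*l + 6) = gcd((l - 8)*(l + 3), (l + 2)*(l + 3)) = l + 3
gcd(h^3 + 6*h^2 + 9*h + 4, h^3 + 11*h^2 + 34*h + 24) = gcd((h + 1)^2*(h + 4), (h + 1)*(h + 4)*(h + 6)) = h^2 + 5*h + 4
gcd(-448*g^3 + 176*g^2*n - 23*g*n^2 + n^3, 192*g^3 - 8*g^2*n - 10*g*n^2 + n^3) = 8*g - n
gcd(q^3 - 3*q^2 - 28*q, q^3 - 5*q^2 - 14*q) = q^2 - 7*q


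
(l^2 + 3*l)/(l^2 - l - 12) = l/(l - 4)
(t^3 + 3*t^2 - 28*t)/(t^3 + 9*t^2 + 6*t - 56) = t*(t - 4)/(t^2 + 2*t - 8)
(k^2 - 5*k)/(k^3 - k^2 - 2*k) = (5 - k)/(-k^2 + k + 2)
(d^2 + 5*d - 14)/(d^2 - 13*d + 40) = (d^2 + 5*d - 14)/(d^2 - 13*d + 40)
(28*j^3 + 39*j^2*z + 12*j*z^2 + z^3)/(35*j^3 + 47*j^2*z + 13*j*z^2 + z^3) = (4*j + z)/(5*j + z)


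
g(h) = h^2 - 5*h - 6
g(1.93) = -11.93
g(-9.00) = 120.00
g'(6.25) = 7.50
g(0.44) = -8.01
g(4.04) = -9.88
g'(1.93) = -1.14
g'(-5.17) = -15.34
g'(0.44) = -4.12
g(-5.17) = 46.58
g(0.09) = -6.44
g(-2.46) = 12.35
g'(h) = 2*h - 5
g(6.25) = 1.81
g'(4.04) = 3.08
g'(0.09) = -4.82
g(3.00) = -12.00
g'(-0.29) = -5.58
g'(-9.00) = -23.00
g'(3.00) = 1.00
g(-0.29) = -4.47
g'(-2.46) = -9.92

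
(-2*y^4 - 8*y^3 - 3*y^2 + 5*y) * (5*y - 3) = -10*y^5 - 34*y^4 + 9*y^3 + 34*y^2 - 15*y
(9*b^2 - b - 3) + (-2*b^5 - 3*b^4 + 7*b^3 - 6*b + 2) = -2*b^5 - 3*b^4 + 7*b^3 + 9*b^2 - 7*b - 1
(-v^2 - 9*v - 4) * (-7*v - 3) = 7*v^3 + 66*v^2 + 55*v + 12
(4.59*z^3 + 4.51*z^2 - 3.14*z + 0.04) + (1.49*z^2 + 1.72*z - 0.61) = 4.59*z^3 + 6.0*z^2 - 1.42*z - 0.57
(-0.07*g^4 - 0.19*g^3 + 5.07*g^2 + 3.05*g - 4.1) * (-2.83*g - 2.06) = 0.1981*g^5 + 0.6819*g^4 - 13.9567*g^3 - 19.0757*g^2 + 5.32*g + 8.446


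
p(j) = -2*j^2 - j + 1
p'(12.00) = -49.00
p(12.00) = -299.00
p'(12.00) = -49.00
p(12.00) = -299.00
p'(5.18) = -21.72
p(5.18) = -57.84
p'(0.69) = -3.76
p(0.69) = -0.64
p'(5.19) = -21.76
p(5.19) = -58.06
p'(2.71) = -11.84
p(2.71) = -16.40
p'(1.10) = -5.40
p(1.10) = -2.52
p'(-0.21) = -0.16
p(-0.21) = 1.12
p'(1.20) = -5.80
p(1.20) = -3.08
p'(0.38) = -2.52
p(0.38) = 0.33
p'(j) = -4*j - 1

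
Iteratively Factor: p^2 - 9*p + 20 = (p - 5)*(p - 4)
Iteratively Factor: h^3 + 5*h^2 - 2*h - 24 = (h + 3)*(h^2 + 2*h - 8) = (h + 3)*(h + 4)*(h - 2)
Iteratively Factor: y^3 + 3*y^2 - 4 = (y + 2)*(y^2 + y - 2) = (y + 2)^2*(y - 1)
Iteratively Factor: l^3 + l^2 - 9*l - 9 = (l - 3)*(l^2 + 4*l + 3) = (l - 3)*(l + 3)*(l + 1)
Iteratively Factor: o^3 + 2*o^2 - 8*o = (o)*(o^2 + 2*o - 8) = o*(o + 4)*(o - 2)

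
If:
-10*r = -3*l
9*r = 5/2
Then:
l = 25/27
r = 5/18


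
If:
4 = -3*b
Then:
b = -4/3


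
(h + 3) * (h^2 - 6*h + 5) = h^3 - 3*h^2 - 13*h + 15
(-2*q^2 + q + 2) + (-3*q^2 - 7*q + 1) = -5*q^2 - 6*q + 3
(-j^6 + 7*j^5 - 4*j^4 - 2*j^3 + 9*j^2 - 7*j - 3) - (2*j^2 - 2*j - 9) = -j^6 + 7*j^5 - 4*j^4 - 2*j^3 + 7*j^2 - 5*j + 6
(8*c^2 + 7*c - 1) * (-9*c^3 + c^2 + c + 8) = -72*c^5 - 55*c^4 + 24*c^3 + 70*c^2 + 55*c - 8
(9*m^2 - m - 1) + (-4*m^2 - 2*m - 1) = 5*m^2 - 3*m - 2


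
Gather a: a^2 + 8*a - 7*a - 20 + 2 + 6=a^2 + a - 12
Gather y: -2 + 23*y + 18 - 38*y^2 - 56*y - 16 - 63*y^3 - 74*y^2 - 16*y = -63*y^3 - 112*y^2 - 49*y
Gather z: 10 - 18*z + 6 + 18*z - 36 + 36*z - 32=36*z - 52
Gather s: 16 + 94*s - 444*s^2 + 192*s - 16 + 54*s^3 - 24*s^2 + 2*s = 54*s^3 - 468*s^2 + 288*s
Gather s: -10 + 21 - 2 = 9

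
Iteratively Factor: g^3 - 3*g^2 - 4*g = (g - 4)*(g^2 + g) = (g - 4)*(g + 1)*(g)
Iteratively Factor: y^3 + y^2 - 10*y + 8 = (y - 2)*(y^2 + 3*y - 4) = (y - 2)*(y - 1)*(y + 4)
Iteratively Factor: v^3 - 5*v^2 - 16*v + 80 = (v + 4)*(v^2 - 9*v + 20) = (v - 5)*(v + 4)*(v - 4)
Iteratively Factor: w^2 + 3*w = (w)*(w + 3)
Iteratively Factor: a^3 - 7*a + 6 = (a - 2)*(a^2 + 2*a - 3) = (a - 2)*(a - 1)*(a + 3)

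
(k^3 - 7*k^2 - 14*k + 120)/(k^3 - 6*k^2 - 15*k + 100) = (k - 6)/(k - 5)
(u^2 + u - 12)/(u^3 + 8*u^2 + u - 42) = (u^2 + u - 12)/(u^3 + 8*u^2 + u - 42)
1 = 1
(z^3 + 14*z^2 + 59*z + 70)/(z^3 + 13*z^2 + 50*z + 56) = (z + 5)/(z + 4)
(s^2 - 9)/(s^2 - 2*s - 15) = (s - 3)/(s - 5)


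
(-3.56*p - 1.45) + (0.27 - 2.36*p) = -5.92*p - 1.18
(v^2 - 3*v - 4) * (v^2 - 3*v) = v^4 - 6*v^3 + 5*v^2 + 12*v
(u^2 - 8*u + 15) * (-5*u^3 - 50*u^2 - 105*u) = -5*u^5 - 10*u^4 + 220*u^3 + 90*u^2 - 1575*u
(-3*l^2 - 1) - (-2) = 1 - 3*l^2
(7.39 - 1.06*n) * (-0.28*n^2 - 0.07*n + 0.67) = 0.2968*n^3 - 1.995*n^2 - 1.2275*n + 4.9513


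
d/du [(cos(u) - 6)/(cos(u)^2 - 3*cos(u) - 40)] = (cos(u)^2 - 12*cos(u) + 58)*sin(u)/(sin(u)^2 + 3*cos(u) + 39)^2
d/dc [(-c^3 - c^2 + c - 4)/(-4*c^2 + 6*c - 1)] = (4*c^4 - 12*c^3 + c^2 - 30*c + 23)/(16*c^4 - 48*c^3 + 44*c^2 - 12*c + 1)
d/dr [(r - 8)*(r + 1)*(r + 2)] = 3*r^2 - 10*r - 22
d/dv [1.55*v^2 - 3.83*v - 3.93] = 3.1*v - 3.83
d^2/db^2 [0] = 0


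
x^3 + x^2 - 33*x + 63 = (x - 3)^2*(x + 7)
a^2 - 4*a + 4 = (a - 2)^2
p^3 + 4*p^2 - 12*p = p*(p - 2)*(p + 6)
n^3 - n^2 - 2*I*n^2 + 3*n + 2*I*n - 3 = (n - 1)*(n - 3*I)*(n + I)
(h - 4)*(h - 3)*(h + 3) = h^3 - 4*h^2 - 9*h + 36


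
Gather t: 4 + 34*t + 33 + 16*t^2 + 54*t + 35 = 16*t^2 + 88*t + 72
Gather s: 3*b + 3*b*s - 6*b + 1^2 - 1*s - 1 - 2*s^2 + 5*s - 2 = -3*b - 2*s^2 + s*(3*b + 4) - 2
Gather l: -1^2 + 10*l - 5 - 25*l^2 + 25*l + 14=-25*l^2 + 35*l + 8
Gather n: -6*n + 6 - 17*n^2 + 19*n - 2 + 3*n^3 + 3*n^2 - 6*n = 3*n^3 - 14*n^2 + 7*n + 4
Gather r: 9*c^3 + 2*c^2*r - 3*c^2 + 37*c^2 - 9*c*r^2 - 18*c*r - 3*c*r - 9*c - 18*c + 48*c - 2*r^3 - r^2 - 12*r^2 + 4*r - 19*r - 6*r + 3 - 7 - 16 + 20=9*c^3 + 34*c^2 + 21*c - 2*r^3 + r^2*(-9*c - 13) + r*(2*c^2 - 21*c - 21)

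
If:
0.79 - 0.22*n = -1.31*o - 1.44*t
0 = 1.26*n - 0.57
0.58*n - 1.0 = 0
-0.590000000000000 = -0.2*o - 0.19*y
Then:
No Solution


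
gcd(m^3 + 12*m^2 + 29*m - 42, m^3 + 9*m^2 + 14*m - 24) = m^2 + 5*m - 6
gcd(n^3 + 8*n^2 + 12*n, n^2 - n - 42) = n + 6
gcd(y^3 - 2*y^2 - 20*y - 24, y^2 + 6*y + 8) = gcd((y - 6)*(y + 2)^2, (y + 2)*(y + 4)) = y + 2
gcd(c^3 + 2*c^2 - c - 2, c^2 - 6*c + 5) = c - 1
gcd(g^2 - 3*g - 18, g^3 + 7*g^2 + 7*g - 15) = g + 3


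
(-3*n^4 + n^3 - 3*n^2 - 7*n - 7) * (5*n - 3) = -15*n^5 + 14*n^4 - 18*n^3 - 26*n^2 - 14*n + 21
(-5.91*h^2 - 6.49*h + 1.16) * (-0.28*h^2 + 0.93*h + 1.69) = 1.6548*h^4 - 3.6791*h^3 - 16.3484*h^2 - 9.8893*h + 1.9604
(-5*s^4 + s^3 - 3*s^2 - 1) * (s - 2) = -5*s^5 + 11*s^4 - 5*s^3 + 6*s^2 - s + 2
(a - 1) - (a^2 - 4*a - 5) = -a^2 + 5*a + 4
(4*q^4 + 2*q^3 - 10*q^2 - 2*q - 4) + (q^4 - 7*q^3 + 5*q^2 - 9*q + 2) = 5*q^4 - 5*q^3 - 5*q^2 - 11*q - 2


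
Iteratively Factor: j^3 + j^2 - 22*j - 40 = (j + 2)*(j^2 - j - 20) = (j - 5)*(j + 2)*(j + 4)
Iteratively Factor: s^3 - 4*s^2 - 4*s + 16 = (s + 2)*(s^2 - 6*s + 8) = (s - 4)*(s + 2)*(s - 2)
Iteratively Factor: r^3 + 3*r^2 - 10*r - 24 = (r + 2)*(r^2 + r - 12) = (r + 2)*(r + 4)*(r - 3)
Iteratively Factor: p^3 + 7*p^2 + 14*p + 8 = (p + 1)*(p^2 + 6*p + 8) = (p + 1)*(p + 2)*(p + 4)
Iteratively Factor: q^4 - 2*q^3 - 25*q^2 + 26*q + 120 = (q + 4)*(q^3 - 6*q^2 - q + 30) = (q + 2)*(q + 4)*(q^2 - 8*q + 15) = (q - 5)*(q + 2)*(q + 4)*(q - 3)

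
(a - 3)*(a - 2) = a^2 - 5*a + 6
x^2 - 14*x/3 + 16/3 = (x - 8/3)*(x - 2)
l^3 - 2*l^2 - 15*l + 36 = (l - 3)^2*(l + 4)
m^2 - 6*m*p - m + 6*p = (m - 1)*(m - 6*p)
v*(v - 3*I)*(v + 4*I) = v^3 + I*v^2 + 12*v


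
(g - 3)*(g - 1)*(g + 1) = g^3 - 3*g^2 - g + 3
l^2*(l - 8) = l^3 - 8*l^2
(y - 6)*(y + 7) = y^2 + y - 42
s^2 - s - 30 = (s - 6)*(s + 5)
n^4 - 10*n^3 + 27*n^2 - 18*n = n*(n - 6)*(n - 3)*(n - 1)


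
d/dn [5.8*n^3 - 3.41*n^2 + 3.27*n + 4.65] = 17.4*n^2 - 6.82*n + 3.27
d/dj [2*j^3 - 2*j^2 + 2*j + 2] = 6*j^2 - 4*j + 2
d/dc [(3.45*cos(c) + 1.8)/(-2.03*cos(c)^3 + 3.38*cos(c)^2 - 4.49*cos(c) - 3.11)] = (-14.007*cos(c)^3 + 0.699*cos(c)^2 + 12.168*cos(c) + 2.6475)*sin(c)/(4.1209*cos(c)^6 - 13.7228*cos(c)^5 + 29.6538*cos(c)^4 - 17.7258*cos(c)^3 - 0.863499999999995*cos(c)^2 + 27.9278*cos(c) + 9.6721)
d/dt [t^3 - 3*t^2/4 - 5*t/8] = 3*t^2 - 3*t/2 - 5/8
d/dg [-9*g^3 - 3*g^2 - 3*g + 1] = -27*g^2 - 6*g - 3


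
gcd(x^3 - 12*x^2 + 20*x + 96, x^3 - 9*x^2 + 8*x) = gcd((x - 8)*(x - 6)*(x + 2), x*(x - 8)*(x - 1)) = x - 8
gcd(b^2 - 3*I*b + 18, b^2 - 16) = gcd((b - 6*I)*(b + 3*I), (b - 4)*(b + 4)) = 1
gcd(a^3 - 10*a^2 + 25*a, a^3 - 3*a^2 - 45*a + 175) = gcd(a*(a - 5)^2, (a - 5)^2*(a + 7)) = a^2 - 10*a + 25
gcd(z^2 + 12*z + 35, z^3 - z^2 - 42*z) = 1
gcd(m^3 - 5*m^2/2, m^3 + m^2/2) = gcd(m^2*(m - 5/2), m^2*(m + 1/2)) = m^2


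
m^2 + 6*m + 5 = (m + 1)*(m + 5)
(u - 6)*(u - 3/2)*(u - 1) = u^3 - 17*u^2/2 + 33*u/2 - 9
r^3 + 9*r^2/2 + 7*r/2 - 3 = (r - 1/2)*(r + 2)*(r + 3)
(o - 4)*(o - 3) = o^2 - 7*o + 12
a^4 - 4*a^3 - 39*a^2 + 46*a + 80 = (a - 8)*(a - 2)*(a + 1)*(a + 5)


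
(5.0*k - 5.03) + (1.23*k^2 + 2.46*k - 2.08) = 1.23*k^2 + 7.46*k - 7.11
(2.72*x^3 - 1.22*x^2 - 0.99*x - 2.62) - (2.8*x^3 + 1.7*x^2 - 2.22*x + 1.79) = -0.0799999999999996*x^3 - 2.92*x^2 + 1.23*x - 4.41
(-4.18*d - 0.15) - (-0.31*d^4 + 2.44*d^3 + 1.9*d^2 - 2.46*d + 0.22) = 0.31*d^4 - 2.44*d^3 - 1.9*d^2 - 1.72*d - 0.37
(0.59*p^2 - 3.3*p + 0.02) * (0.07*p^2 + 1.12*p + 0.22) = 0.0413*p^4 + 0.4298*p^3 - 3.5648*p^2 - 0.7036*p + 0.0044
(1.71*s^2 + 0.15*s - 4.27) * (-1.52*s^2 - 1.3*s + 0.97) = -2.5992*s^4 - 2.451*s^3 + 7.9541*s^2 + 5.6965*s - 4.1419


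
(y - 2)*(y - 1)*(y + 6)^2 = y^4 + 9*y^3 + 2*y^2 - 84*y + 72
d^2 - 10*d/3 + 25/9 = (d - 5/3)^2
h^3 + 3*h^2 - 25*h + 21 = (h - 3)*(h - 1)*(h + 7)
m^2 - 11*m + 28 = (m - 7)*(m - 4)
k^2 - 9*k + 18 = (k - 6)*(k - 3)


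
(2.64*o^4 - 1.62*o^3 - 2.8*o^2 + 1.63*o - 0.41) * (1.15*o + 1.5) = 3.036*o^5 + 2.097*o^4 - 5.65*o^3 - 2.3255*o^2 + 1.9735*o - 0.615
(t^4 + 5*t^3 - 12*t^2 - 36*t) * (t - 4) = t^5 + t^4 - 32*t^3 + 12*t^2 + 144*t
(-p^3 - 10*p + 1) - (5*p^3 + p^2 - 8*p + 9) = -6*p^3 - p^2 - 2*p - 8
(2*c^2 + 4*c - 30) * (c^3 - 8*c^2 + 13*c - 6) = 2*c^5 - 12*c^4 - 36*c^3 + 280*c^2 - 414*c + 180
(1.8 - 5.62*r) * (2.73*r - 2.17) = -15.3426*r^2 + 17.1094*r - 3.906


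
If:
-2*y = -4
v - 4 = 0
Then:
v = 4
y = 2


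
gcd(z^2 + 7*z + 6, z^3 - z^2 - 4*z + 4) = 1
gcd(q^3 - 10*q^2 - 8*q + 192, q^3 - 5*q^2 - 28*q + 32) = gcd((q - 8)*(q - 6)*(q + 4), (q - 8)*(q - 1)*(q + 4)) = q^2 - 4*q - 32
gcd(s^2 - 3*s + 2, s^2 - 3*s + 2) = s^2 - 3*s + 2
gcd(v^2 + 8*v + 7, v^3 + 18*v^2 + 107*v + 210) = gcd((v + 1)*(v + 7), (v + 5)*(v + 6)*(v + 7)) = v + 7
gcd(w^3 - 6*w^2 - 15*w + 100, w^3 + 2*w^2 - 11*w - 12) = w + 4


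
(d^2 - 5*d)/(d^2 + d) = (d - 5)/(d + 1)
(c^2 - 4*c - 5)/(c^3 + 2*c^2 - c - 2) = (c - 5)/(c^2 + c - 2)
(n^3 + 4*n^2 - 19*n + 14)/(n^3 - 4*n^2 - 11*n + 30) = (n^2 + 6*n - 7)/(n^2 - 2*n - 15)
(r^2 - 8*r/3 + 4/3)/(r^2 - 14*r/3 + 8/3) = (r - 2)/(r - 4)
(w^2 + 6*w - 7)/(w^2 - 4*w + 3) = (w + 7)/(w - 3)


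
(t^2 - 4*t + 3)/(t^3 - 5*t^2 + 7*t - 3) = 1/(t - 1)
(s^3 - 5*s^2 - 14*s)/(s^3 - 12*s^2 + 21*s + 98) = s/(s - 7)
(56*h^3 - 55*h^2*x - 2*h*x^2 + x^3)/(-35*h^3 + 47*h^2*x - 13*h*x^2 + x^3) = (-56*h^2 - h*x + x^2)/(35*h^2 - 12*h*x + x^2)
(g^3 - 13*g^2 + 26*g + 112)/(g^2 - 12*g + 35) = (g^2 - 6*g - 16)/(g - 5)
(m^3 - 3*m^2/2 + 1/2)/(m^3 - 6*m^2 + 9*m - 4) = (m + 1/2)/(m - 4)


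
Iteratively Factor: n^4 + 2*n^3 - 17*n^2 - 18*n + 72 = (n - 2)*(n^3 + 4*n^2 - 9*n - 36) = (n - 3)*(n - 2)*(n^2 + 7*n + 12) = (n - 3)*(n - 2)*(n + 3)*(n + 4)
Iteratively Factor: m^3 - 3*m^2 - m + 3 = (m - 1)*(m^2 - 2*m - 3) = (m - 1)*(m + 1)*(m - 3)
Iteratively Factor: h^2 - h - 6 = (h - 3)*(h + 2)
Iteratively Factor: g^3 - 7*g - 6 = (g + 1)*(g^2 - g - 6) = (g + 1)*(g + 2)*(g - 3)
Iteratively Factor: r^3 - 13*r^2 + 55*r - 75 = (r - 5)*(r^2 - 8*r + 15) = (r - 5)^2*(r - 3)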